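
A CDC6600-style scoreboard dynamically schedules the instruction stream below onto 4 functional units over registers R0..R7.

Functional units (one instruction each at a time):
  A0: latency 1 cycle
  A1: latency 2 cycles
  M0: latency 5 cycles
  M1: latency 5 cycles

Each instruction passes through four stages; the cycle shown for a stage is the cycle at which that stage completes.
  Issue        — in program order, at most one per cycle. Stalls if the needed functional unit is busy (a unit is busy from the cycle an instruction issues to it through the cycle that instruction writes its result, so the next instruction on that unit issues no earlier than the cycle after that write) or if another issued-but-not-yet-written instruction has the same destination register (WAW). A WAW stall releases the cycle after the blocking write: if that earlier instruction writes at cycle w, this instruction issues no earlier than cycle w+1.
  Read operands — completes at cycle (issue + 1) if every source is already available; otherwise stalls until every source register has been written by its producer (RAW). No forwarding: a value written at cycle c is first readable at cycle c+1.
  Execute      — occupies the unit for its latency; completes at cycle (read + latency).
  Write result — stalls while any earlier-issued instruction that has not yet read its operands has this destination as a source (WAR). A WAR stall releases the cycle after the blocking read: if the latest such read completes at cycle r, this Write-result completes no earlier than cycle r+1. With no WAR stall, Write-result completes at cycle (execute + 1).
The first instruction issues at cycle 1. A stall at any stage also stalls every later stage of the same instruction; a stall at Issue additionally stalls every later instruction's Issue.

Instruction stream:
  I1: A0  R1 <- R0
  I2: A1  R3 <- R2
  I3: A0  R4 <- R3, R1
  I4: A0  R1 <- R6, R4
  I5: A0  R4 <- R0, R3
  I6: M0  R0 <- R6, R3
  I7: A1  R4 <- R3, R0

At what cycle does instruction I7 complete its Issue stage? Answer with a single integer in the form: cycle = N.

cycle = 18

[1] I1 dispatched to A0
[2] I1 operands ready | I2 dispatched to A1
[3] I1 complete | I2 operands ready
[4] R1←I1
[5] I2 complete | I3 dispatched to A0
[6] R3←I2
[7] I3 operands ready
[8] I3 complete
[9] R4←I3
[10] I4 dispatched to A0
[11] I4 operands ready
[12] I4 complete
[13] R1←I4
[14] I5 dispatched to A0
[15] I5 operands ready | I6 dispatched to M0
[16] I5 complete | I6 operands ready
[17] R4←I5
[18] I7 dispatched to A1
[21] I6 complete
[22] R0←I6
[23] I7 operands ready
[25] I7 complete
[26] R4←I7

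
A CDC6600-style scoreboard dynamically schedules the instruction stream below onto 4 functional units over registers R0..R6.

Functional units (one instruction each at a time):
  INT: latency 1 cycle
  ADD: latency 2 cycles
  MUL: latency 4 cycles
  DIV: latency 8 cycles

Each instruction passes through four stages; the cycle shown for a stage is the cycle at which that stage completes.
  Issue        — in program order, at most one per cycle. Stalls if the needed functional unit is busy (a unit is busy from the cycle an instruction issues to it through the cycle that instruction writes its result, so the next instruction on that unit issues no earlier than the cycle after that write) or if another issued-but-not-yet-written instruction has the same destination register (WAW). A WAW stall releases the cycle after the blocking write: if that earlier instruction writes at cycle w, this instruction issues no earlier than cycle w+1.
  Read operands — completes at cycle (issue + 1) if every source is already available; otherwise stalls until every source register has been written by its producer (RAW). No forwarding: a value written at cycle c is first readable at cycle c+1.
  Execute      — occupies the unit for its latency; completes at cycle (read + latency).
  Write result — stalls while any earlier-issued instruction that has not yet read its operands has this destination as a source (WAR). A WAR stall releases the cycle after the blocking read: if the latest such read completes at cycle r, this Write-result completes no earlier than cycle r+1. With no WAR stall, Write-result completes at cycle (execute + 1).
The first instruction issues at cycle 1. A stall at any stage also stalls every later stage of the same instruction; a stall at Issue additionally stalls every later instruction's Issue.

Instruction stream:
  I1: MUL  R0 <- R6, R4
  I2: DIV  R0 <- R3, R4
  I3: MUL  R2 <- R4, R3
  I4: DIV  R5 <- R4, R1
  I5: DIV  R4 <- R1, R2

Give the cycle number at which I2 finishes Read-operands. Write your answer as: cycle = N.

[1] issue I1 (MUL)
[2] I1 read-ops
[6] I1 finished on MUL
[7] I1→R0
[8] issue I2 (DIV)
[9] I2 read-ops · issue I3 (MUL)
[10] I3 read-ops
[14] I3 finished on MUL
[15] I3→R2
[17] I2 finished on DIV
[18] I2→R0
[19] issue I4 (DIV)
[20] I4 read-ops
[28] I4 finished on DIV
[29] I4→R5
[30] issue I5 (DIV)
[31] I5 read-ops
[39] I5 finished on DIV
[40] I5→R4

cycle = 9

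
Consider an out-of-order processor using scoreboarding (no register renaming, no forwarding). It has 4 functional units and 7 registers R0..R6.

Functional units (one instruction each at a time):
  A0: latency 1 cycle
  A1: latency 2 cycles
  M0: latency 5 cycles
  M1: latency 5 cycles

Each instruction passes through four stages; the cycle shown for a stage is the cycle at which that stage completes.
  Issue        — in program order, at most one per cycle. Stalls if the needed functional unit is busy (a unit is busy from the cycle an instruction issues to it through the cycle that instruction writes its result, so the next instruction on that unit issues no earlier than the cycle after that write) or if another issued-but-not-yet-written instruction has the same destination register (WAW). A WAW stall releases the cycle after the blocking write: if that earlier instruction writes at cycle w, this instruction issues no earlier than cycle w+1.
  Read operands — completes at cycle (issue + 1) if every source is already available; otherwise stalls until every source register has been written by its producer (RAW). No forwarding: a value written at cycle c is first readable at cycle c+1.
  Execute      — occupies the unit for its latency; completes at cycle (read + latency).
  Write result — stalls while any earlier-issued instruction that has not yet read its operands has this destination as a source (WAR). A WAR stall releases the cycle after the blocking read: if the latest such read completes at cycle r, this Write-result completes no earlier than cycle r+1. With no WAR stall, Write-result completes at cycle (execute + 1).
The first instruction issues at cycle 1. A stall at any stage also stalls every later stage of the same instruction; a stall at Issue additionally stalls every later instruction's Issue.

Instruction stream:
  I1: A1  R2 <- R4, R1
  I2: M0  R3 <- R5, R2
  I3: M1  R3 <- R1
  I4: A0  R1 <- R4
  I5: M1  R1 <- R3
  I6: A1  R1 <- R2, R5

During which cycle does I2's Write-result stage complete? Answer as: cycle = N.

c1: I1 issues→A1
c2: I1 reads; I2 issues→M0
c4: I1 exec-done
c5: I1 writes R2
c6: I2 reads
c11: I2 exec-done
c12: I2 writes R3
c13: I3 issues→M1
c14: I3 reads; I4 issues→A0
c15: I4 reads
c16: I4 exec-done
c17: I4 writes R1
c19: I3 exec-done
c20: I3 writes R3
c21: I5 issues→M1
c22: I5 reads
c27: I5 exec-done
c28: I5 writes R1
c29: I6 issues→A1
c30: I6 reads
c32: I6 exec-done
c33: I6 writes R1

cycle = 12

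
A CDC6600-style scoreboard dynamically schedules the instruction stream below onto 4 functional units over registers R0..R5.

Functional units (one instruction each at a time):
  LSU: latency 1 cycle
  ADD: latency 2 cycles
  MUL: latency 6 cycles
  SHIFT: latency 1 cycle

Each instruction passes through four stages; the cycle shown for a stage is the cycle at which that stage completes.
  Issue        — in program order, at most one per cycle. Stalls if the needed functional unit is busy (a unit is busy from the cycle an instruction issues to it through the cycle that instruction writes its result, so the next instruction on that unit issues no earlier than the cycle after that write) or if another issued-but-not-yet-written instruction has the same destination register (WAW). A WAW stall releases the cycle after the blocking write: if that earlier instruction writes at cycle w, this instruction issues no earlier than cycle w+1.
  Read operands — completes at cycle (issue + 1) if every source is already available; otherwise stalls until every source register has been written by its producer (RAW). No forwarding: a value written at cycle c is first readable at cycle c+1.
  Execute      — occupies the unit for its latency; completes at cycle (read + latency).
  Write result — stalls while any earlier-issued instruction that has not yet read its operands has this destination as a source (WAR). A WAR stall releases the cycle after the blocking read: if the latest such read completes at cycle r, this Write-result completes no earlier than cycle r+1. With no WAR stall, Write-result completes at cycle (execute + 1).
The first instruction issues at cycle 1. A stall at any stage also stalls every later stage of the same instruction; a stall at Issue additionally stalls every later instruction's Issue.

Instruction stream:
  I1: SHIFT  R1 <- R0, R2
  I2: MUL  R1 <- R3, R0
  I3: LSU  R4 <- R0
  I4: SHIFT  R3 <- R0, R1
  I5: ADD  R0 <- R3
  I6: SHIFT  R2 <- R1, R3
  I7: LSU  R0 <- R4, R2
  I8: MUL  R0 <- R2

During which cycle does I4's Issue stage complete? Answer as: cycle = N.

[I1] 1/2/3/4
[I2] 5/6/12/13  (WAW R1: wait I1 write@4)
[I3] 6/7/8/9
[I4] 7/14/15/16  (RAW R1: wait I2 write@13)
[I5] 8/17/19/20  (RAW R3: wait I4 write@16)
[I6] 17/18/19/20  (struct: SHIFT busy until I4 writes@16)
[I7] 21/22/23/24  (WAW R0: wait I5 write@20)
[I8] 25/26/32/33  (WAW R0: wait I7 write@24)

cycle = 7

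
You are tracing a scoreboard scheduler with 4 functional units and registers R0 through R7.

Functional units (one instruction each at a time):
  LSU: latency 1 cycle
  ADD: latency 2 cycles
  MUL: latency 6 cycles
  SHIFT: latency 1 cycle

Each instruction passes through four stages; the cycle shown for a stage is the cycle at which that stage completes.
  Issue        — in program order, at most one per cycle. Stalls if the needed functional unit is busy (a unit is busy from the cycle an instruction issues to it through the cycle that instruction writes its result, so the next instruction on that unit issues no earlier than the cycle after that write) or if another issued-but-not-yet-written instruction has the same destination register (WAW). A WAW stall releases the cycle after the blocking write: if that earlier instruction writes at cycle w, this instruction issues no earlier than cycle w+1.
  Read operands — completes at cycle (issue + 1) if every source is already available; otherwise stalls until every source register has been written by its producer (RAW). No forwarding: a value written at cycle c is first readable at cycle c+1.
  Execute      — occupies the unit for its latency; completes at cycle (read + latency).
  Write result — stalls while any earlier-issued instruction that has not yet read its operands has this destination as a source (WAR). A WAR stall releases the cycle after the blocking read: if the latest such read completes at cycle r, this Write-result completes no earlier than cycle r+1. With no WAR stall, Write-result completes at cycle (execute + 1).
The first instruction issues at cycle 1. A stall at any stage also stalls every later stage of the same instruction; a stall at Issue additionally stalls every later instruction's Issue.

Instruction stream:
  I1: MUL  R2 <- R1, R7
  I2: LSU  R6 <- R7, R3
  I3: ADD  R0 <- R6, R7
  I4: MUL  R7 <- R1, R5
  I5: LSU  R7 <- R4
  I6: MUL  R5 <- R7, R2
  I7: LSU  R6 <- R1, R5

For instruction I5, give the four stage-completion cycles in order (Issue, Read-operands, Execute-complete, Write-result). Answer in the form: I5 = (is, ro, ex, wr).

I5 = (19, 20, 21, 22)

I1  is:1  ro:2  ex:8  wr:9
I2  is:2  ro:3  ex:4  wr:5
I3  is:3  ro:6  ex:8  wr:9  — RAW R6: wait I2 write@5
I4  is:10  ro:11  ex:17  wr:18  — struct: MUL busy until I1 writes@9
I5  is:19  ro:20  ex:21  wr:22  — WAW R7: wait I4 write@18
I6  is:20  ro:23  ex:29  wr:30  — RAW R7: wait I5 write@22
I7  is:23  ro:31  ex:32  wr:33  — struct: LSU busy until I5 writes@22, RAW R5: wait I6 write@30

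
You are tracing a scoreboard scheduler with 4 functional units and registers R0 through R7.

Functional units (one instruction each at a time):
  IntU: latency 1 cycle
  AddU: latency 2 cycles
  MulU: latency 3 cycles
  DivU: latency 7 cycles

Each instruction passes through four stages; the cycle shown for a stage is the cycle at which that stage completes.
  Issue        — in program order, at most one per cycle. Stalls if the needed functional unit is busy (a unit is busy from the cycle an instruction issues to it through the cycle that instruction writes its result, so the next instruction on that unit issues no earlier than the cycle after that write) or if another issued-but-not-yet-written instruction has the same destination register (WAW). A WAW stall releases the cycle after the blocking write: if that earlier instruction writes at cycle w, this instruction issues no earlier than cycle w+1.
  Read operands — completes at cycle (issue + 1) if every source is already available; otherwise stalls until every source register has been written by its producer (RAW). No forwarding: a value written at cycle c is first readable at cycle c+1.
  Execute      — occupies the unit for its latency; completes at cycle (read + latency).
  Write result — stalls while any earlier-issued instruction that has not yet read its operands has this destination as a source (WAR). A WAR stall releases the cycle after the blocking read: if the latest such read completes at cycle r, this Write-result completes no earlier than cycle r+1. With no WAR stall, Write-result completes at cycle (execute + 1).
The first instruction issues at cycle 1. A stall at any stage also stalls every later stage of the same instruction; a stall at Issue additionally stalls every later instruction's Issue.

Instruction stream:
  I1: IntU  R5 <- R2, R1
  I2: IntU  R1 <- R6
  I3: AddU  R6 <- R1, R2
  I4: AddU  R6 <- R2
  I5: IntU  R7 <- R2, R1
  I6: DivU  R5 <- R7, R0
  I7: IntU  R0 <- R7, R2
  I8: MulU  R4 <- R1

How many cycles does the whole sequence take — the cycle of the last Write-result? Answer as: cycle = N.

cycle = 26

1) issue 1, read 2, done 3, write 4
2) issue 5, read 6, done 7, write 8  <struct: IntU busy until I1 writes@4>
3) issue 6, read 9, done 11, write 12  <RAW R1: wait I2 write@8>
4) issue 13, read 14, done 16, write 17  <struct: AddU busy until I3 writes@12>
5) issue 14, read 15, done 16, write 17
6) issue 15, read 18, done 25, write 26  <RAW R7: wait I5 write@17>
7) issue 18, read 19, done 20, write 21  <struct: IntU busy until I5 writes@17>
8) issue 19, read 20, done 23, write 24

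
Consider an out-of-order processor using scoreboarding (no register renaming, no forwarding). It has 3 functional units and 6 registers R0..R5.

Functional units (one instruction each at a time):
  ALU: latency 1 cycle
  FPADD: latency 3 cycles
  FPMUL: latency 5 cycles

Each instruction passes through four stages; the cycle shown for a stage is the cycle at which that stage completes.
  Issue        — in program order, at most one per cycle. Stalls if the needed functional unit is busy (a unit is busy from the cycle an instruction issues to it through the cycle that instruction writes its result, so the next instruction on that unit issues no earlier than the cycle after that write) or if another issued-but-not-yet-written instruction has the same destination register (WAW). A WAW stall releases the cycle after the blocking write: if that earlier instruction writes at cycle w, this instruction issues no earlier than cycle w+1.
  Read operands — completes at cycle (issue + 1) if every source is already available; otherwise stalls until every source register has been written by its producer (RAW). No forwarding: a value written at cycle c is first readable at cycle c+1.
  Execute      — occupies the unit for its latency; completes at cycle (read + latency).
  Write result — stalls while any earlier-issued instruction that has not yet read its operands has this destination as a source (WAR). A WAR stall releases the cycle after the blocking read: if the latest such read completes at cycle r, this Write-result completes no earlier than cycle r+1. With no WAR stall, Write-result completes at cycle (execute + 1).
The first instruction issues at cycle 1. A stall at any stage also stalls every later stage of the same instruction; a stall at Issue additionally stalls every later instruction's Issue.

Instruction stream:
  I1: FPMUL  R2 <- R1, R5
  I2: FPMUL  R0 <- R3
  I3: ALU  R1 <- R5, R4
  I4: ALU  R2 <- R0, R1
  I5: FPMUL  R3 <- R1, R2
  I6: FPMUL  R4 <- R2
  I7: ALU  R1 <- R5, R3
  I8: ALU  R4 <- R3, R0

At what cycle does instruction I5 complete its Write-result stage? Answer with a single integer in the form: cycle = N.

cycle = 26

[1] I1→FPMUL
[2] I1 RO
[7] I1 EX
[8] I1 WR R2
[9] I2→FPMUL
[10] I2 RO, I3→ALU
[11] I3 RO
[12] I3 EX
[13] I3 WR R1
[14] I4→ALU
[15] I2 EX
[16] I2 WR R0
[17] I4 RO, I5→FPMUL
[18] I4 EX
[19] I4 WR R2
[20] I5 RO
[25] I5 EX
[26] I5 WR R3
[27] I6→FPMUL
[28] I6 RO, I7→ALU
[29] I7 RO
[30] I7 EX
[31] I7 WR R1
[33] I6 EX
[34] I6 WR R4
[35] I8→ALU
[36] I8 RO
[37] I8 EX
[38] I8 WR R4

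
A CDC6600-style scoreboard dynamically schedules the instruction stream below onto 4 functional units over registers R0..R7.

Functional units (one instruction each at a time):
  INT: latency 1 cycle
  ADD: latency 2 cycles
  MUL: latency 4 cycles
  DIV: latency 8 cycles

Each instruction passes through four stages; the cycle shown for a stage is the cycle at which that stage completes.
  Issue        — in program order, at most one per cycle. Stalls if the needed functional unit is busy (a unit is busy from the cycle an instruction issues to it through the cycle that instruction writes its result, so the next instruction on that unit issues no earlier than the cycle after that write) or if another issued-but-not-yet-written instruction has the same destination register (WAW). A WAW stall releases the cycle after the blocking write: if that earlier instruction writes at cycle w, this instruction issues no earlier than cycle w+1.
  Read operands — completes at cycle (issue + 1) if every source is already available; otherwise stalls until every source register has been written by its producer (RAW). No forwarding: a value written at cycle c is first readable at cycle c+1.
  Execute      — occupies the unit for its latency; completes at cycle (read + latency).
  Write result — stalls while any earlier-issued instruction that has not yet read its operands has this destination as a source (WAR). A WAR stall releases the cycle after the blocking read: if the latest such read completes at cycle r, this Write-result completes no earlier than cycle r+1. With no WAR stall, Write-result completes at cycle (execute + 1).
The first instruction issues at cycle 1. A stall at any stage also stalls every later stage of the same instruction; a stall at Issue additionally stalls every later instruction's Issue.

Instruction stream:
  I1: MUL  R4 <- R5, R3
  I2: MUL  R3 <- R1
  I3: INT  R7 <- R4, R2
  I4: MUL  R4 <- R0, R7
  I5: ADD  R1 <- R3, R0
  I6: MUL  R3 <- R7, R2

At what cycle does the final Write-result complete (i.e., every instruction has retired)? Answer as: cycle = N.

cycle = 28

1) issue 1, read 2, done 6, write 7
2) issue 8, read 9, done 13, write 14  <struct: MUL busy until I1 writes@7>
3) issue 9, read 10, done 11, write 12
4) issue 15, read 16, done 20, write 21  <struct: MUL busy until I2 writes@14>
5) issue 16, read 17, done 19, write 20
6) issue 22, read 23, done 27, write 28  <struct: MUL busy until I4 writes@21>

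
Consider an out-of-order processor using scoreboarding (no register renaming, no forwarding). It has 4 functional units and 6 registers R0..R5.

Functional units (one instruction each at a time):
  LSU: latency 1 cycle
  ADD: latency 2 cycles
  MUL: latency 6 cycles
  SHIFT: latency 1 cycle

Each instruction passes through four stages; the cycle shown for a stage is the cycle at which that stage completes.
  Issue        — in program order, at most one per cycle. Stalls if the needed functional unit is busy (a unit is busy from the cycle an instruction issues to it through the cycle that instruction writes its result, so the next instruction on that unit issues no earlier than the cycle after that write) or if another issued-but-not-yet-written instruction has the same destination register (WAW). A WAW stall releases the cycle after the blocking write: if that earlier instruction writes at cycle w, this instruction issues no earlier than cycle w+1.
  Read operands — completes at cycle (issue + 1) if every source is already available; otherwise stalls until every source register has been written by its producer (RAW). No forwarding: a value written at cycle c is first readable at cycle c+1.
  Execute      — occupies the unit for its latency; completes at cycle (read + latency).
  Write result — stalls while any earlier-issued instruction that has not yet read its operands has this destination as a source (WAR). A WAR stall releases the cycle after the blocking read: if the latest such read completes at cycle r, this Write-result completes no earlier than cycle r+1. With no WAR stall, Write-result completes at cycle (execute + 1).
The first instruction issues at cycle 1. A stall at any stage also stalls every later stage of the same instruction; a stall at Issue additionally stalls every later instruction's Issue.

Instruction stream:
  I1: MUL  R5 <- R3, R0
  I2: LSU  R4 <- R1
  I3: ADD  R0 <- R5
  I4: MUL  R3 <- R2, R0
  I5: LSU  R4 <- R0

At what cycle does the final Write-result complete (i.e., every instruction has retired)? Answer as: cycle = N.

cycle = 21

I1: IS=1 RO=2 EX=8 WR=9
I2: IS=2 RO=3 EX=4 WR=5
I3: IS=3 RO=10 EX=12 WR=13  [RAW R5: wait I1 write@9]
I4: IS=10 RO=14 EX=20 WR=21  [struct: MUL busy until I1 writes@9; RAW R0: wait I3 write@13]
I5: IS=11 RO=14 EX=15 WR=16  [RAW R0: wait I3 write@13]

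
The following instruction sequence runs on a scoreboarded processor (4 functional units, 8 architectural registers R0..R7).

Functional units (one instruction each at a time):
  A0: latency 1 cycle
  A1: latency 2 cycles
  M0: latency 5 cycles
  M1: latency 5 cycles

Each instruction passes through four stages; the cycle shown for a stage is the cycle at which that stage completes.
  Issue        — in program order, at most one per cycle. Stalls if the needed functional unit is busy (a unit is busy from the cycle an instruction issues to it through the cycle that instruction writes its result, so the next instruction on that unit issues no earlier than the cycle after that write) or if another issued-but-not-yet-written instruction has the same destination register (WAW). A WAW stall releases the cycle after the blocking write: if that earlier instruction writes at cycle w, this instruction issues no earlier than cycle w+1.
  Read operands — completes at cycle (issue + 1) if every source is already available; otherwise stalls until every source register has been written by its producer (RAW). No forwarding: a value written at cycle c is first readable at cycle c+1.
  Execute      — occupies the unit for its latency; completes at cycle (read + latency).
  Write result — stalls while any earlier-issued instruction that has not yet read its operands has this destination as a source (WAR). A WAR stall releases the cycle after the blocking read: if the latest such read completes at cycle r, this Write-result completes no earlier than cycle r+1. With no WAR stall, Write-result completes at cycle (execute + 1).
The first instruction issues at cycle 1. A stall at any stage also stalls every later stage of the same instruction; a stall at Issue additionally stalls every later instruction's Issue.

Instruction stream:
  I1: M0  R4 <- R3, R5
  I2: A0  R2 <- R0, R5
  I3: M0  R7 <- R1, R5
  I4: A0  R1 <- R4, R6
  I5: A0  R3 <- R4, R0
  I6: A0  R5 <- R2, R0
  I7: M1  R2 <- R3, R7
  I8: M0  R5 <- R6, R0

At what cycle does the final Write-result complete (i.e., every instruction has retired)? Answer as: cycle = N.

cycle = 29

[1] I1→M0
[2] I1 RO; I2→A0
[3] I2 RO
[4] I2 EX
[5] I2 WR R2
[7] I1 EX
[8] I1 WR R4
[9] I3→M0
[10] I3 RO; I4→A0
[11] I4 RO
[12] I4 EX
[13] I4 WR R1
[14] I5→A0
[15] I3 EX; I5 RO
[16] I3 WR R7; I5 EX
[17] I5 WR R3
[18] I6→A0
[19] I6 RO; I7→M1
[20] I6 EX; I7 RO
[21] I6 WR R5
[22] I8→M0
[23] I8 RO
[25] I7 EX
[26] I7 WR R2
[28] I8 EX
[29] I8 WR R5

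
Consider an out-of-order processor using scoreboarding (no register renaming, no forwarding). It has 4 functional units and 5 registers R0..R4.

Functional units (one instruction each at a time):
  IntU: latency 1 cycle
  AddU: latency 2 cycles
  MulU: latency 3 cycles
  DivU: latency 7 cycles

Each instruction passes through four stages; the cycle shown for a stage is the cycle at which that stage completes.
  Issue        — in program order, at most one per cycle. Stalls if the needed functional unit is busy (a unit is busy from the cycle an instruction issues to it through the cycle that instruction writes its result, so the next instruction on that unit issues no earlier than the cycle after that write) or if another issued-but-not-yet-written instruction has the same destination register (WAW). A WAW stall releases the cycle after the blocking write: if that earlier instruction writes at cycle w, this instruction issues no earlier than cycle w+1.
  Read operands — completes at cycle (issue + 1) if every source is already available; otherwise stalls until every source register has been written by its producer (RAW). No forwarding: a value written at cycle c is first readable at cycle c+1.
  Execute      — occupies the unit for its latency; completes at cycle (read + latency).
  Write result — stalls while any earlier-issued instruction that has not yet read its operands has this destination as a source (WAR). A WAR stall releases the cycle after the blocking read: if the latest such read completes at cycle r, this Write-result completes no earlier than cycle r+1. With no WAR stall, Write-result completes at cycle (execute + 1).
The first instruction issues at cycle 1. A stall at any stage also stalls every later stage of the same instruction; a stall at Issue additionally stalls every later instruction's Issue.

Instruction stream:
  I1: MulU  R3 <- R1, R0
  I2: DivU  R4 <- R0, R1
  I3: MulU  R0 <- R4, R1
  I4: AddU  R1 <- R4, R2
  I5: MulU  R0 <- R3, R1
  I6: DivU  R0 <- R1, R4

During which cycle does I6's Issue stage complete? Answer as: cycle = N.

cycle = 23

[1] I1 issues→MulU
[2] I1 reads · I2 issues→DivU
[3] I2 reads
[5] I1 exec-done
[6] I1 writes R3
[7] I3 issues→MulU
[8] I4 issues→AddU
[10] I2 exec-done
[11] I2 writes R4
[12] I3 reads · I4 reads
[14] I4 exec-done
[15] I3 exec-done · I4 writes R1
[16] I3 writes R0
[17] I5 issues→MulU
[18] I5 reads
[21] I5 exec-done
[22] I5 writes R0
[23] I6 issues→DivU
[24] I6 reads
[31] I6 exec-done
[32] I6 writes R0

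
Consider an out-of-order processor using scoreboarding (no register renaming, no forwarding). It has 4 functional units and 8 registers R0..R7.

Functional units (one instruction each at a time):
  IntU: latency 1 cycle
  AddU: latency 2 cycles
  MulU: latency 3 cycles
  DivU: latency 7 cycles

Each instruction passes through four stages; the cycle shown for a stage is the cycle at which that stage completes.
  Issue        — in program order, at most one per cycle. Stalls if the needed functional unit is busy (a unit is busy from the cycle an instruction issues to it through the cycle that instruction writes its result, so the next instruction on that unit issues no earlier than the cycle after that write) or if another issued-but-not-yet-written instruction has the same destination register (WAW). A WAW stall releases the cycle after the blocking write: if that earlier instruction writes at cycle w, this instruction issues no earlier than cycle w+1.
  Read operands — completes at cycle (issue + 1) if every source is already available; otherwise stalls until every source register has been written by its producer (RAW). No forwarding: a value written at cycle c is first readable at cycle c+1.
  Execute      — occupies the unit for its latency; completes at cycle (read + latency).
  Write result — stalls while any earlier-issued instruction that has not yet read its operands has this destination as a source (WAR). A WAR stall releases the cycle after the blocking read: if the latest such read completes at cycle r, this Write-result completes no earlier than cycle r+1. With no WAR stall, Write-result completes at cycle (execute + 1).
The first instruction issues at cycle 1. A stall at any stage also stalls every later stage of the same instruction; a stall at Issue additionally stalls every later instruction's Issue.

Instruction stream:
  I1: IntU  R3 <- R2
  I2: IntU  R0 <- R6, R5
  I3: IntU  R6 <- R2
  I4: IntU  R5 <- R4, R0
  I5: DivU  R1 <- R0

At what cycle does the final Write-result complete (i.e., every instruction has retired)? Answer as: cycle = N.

[1] issue I1 (IntU)
[2] I1 read-ops
[3] I1 finished on IntU
[4] I1→R3
[5] issue I2 (IntU)
[6] I2 read-ops
[7] I2 finished on IntU
[8] I2→R0
[9] issue I3 (IntU)
[10] I3 read-ops
[11] I3 finished on IntU
[12] I3→R6
[13] issue I4 (IntU)
[14] I4 read-ops | issue I5 (DivU)
[15] I4 finished on IntU | I5 read-ops
[16] I4→R5
[22] I5 finished on DivU
[23] I5→R1

cycle = 23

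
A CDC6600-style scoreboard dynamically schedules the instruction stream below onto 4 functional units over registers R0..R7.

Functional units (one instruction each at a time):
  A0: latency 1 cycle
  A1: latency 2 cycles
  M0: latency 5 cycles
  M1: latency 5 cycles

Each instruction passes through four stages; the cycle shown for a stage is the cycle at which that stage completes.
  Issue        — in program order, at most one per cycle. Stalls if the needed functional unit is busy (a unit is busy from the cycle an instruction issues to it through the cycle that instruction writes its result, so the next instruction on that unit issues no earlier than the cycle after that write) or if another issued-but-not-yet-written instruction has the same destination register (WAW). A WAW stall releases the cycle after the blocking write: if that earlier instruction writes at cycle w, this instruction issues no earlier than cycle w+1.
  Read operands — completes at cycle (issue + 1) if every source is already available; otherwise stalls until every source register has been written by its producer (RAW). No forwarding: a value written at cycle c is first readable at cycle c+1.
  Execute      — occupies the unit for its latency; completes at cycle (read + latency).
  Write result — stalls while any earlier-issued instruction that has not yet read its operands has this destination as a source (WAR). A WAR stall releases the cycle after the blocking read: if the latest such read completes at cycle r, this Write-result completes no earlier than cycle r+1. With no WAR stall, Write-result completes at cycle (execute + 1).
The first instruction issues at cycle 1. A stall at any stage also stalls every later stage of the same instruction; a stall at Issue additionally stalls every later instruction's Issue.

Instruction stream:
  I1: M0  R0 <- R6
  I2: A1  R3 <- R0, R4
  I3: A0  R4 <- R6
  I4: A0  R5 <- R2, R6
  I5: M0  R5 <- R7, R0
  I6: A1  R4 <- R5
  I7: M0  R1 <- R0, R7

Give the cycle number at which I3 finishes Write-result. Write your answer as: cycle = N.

  I1 | 1 | 2 | 7 | 8
  I2 | 2 | 9 | 11 | 12   RAW R0: wait I1 write@8
  I3 | 3 | 4 | 5 | 10   WAR R4: wait I2 read@9
  I4 | 11 | 12 | 13 | 14   struct: A0 busy until I3 writes@10
  I5 | 15 | 16 | 21 | 22   WAW R5: wait I4 write@14
  I6 | 16 | 23 | 25 | 26   RAW R5: wait I5 write@22
  I7 | 23 | 24 | 29 | 30   struct: M0 busy until I5 writes@22

cycle = 10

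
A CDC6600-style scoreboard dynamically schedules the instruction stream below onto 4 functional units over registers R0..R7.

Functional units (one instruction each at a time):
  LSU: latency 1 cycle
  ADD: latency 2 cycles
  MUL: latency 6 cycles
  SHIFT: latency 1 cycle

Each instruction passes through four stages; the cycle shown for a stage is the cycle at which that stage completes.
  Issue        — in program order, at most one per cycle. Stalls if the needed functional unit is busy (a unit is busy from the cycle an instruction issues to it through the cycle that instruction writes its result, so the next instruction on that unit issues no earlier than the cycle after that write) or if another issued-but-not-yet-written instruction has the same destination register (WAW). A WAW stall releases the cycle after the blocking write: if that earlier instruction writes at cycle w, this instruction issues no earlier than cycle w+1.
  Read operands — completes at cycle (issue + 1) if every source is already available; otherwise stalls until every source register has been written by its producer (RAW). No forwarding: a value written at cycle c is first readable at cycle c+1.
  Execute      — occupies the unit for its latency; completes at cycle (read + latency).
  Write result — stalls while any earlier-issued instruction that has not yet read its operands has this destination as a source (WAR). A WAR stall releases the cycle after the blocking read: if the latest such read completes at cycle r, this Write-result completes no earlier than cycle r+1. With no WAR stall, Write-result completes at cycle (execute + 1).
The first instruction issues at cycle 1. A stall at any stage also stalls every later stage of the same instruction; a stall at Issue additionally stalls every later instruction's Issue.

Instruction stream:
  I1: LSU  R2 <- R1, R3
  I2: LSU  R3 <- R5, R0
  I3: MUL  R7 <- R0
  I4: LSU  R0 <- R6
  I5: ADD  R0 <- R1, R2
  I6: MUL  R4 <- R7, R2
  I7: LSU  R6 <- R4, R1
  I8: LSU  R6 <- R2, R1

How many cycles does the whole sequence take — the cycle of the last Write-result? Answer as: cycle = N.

t=1  I1 issues→LSU
t=2  I1 reads
t=3  I1 exec-done
t=4  I1 writes R2
t=5  I2 issues→LSU
t=6  I2 reads | I3 issues→MUL
t=7  I2 exec-done | I3 reads
t=8  I2 writes R3
t=9  I4 issues→LSU
t=10  I4 reads
t=11  I4 exec-done
t=12  I4 writes R0
t=13  I3 exec-done | I5 issues→ADD
t=14  I3 writes R7 | I5 reads
t=15  I6 issues→MUL
t=16  I5 exec-done | I6 reads | I7 issues→LSU
t=17  I5 writes R0
t=22  I6 exec-done
t=23  I6 writes R4
t=24  I7 reads
t=25  I7 exec-done
t=26  I7 writes R6
t=27  I8 issues→LSU
t=28  I8 reads
t=29  I8 exec-done
t=30  I8 writes R6

cycle = 30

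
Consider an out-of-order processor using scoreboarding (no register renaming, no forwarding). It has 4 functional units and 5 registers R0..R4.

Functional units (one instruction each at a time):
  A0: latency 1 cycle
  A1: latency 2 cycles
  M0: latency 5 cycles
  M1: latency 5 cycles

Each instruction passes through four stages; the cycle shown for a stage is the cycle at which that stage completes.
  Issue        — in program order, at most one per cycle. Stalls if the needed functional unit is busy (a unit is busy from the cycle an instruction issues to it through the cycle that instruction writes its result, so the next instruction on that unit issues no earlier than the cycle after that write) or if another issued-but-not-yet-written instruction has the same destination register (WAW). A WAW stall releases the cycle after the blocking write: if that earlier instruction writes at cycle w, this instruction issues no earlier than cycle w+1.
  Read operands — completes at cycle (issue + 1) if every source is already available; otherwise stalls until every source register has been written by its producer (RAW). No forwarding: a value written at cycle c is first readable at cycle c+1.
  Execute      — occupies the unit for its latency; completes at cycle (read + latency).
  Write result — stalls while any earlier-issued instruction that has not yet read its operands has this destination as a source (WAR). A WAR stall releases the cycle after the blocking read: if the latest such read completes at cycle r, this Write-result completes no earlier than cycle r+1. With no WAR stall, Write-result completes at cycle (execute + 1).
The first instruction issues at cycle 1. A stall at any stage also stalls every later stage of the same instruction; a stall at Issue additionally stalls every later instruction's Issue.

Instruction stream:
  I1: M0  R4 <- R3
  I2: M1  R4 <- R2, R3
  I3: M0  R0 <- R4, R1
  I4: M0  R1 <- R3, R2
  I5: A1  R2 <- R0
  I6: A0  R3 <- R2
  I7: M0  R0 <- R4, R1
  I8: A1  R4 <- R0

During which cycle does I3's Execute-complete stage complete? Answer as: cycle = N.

I1  is:1  ro:2  ex:7  wr:8
I2  is:9  ro:10  ex:15  wr:16  — WAW R4: wait I1 write@8
I3  is:10  ro:17  ex:22  wr:23  — RAW R4: wait I2 write@16
I4  is:24  ro:25  ex:30  wr:31  — struct: M0 busy until I3 writes@23
I5  is:25  ro:26  ex:28  wr:29
I6  is:26  ro:30  ex:31  wr:32  — RAW R2: wait I5 write@29
I7  is:32  ro:33  ex:38  wr:39  — struct: M0 busy until I4 writes@31
I8  is:33  ro:40  ex:42  wr:43  — RAW R0: wait I7 write@39

cycle = 22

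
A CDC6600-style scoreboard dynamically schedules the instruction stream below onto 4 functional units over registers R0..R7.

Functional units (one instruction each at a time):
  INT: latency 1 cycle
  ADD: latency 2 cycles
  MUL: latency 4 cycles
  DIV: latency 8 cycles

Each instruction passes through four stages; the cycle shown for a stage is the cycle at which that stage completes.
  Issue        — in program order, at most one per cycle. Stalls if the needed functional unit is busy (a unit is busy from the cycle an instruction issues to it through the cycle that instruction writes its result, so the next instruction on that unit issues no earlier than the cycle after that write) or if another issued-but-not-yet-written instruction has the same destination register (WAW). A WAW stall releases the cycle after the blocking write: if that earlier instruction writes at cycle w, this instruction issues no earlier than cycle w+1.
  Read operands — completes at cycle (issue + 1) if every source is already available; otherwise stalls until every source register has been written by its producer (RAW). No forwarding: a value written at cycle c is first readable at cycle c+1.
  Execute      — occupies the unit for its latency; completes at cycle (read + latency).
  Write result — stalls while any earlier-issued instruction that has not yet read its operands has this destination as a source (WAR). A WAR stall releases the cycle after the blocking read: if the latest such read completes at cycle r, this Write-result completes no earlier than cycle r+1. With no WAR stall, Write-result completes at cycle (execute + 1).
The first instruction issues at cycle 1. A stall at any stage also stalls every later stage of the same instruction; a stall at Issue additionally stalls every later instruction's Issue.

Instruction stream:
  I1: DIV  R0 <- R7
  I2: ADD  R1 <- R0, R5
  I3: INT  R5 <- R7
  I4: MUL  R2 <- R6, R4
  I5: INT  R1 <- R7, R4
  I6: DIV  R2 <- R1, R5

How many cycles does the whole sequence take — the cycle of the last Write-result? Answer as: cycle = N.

cycle = 29

I1 -> (1, 2, 10, 11)
I2 -> (2, 12, 14, 15)  // RAW R0: wait I1 write@11
I3 -> (3, 4, 5, 13)  // WAR R5: wait I2 read@12
I4 -> (4, 5, 9, 10)
I5 -> (16, 17, 18, 19)  // WAW R1: wait I2 write@15
I6 -> (17, 20, 28, 29)  // RAW R1: wait I5 write@19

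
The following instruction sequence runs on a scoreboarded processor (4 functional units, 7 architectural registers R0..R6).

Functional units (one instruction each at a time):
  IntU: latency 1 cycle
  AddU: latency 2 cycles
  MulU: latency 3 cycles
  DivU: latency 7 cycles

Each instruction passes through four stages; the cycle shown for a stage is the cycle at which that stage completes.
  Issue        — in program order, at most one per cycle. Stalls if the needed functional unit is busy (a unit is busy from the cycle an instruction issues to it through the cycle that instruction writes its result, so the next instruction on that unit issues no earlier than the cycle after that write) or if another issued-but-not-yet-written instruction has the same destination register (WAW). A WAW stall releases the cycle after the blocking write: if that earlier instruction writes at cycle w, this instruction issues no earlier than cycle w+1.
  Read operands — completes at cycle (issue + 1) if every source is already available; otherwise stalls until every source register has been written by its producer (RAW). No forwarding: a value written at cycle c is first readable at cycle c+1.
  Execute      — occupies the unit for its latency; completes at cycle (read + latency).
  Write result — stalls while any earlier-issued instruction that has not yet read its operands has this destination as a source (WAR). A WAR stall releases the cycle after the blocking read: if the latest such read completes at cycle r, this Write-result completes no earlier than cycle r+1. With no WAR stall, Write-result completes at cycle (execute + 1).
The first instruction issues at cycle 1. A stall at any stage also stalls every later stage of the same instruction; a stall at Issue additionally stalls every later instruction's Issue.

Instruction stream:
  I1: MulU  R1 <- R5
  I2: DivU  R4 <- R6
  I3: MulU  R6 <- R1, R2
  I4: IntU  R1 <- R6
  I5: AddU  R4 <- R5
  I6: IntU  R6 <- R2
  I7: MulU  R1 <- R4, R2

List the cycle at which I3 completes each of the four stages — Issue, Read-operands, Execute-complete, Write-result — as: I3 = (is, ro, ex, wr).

I3 = (7, 8, 11, 12)

[1] I1 dispatched to MulU
[2] I1 operands ready; I2 dispatched to DivU
[3] I2 operands ready
[5] I1 complete
[6] R1←I1
[7] I3 dispatched to MulU
[8] I3 operands ready; I4 dispatched to IntU
[10] I2 complete
[11] R4←I2; I3 complete
[12] R6←I3; I5 dispatched to AddU
[13] I4 operands ready; I5 operands ready
[14] I4 complete
[15] R1←I4; I5 complete
[16] R4←I5; I6 dispatched to IntU
[17] I6 operands ready; I7 dispatched to MulU
[18] I6 complete; I7 operands ready
[19] R6←I6
[21] I7 complete
[22] R1←I7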